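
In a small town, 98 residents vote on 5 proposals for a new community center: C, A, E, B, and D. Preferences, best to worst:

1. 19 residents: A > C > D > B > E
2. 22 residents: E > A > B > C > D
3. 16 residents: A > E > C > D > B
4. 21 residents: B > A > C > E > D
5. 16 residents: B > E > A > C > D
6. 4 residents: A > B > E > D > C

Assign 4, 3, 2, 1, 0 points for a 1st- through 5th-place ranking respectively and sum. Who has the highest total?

C: 19·3 + 22·1 + 16·2 + 21·2 + 16·1 + 4·0 = 169
A: 19·4 + 22·3 + 16·4 + 21·3 + 16·2 + 4·4 = 317
E: 19·0 + 22·4 + 16·3 + 21·1 + 16·3 + 4·2 = 213
B: 19·1 + 22·2 + 16·0 + 21·4 + 16·4 + 4·3 = 223
D: 19·2 + 22·0 + 16·1 + 21·0 + 16·0 + 4·1 = 58
A has the highest Borda score (317).

A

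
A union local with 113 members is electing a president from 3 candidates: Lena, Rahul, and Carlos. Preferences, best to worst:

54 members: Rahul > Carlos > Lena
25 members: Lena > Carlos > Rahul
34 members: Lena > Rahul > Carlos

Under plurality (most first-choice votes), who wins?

Lena

First-place votes: Lena 59, Rahul 54, Carlos 0.
Lena has the most first-place votes.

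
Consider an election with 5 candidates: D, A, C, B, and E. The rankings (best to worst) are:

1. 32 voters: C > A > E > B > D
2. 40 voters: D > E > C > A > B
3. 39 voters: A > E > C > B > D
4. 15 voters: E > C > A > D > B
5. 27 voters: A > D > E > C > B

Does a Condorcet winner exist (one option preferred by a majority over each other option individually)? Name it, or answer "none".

none

Checking pairwise contests:
A beats D 113–40.
C beats A 87–66.
E beats C 121–32.
D beats B 82–71.
A beats E 98–55.
Every option loses at least one head-to-head, so there is no Condorcet winner.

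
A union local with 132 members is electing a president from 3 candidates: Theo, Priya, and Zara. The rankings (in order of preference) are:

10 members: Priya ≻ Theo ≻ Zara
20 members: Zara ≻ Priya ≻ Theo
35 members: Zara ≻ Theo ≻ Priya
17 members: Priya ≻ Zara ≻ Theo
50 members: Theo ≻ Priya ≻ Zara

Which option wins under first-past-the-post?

Zara

First-place votes: Theo 50, Priya 27, Zara 55.
Zara has the most first-place votes.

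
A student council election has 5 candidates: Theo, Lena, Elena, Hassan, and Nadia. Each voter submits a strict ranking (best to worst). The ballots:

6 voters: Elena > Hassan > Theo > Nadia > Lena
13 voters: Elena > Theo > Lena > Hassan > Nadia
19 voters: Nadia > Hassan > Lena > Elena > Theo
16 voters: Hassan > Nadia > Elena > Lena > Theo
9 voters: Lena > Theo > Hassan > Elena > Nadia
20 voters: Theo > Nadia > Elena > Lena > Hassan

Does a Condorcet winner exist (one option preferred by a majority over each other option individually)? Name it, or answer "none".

none

Checking pairwise contests:
Lena beats Theo 44–39.
Elena beats Lena 55–28.
Hassan beats Elena 44–39.
Theo beats Hassan 42–41.
Theo beats Nadia 48–35.
Every option loses at least one head-to-head, so there is no Condorcet winner.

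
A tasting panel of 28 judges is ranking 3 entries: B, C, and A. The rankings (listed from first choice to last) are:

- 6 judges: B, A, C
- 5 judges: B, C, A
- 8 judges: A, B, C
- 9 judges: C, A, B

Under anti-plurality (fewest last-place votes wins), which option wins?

Last-place votes: B 9, C 14, A 5.
A is ranked last by the fewest voters, so A wins.

A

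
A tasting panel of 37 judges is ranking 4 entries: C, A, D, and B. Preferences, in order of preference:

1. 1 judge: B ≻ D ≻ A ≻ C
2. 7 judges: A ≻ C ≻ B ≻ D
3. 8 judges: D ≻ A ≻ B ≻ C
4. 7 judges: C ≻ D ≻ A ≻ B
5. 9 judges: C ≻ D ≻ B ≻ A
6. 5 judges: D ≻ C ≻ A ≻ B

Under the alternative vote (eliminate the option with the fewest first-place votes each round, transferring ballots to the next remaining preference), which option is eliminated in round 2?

A

Round 1: C 16, A 7, D 13, B 1. Eliminate B.
Round 2: C 16, A 7, D 14. Eliminate A.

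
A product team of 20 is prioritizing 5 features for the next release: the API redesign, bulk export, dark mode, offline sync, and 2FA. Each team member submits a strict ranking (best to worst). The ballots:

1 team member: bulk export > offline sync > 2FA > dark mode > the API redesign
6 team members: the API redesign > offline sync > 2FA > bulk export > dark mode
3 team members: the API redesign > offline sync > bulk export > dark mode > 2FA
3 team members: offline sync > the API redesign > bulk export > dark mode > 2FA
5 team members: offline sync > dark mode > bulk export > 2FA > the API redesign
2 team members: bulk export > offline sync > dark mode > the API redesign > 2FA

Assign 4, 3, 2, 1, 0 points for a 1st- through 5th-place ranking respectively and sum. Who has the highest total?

the API redesign: 1·0 + 6·4 + 3·4 + 3·3 + 5·0 + 2·1 = 47
bulk export: 1·4 + 6·1 + 3·2 + 3·2 + 5·2 + 2·4 = 40
dark mode: 1·1 + 6·0 + 3·1 + 3·1 + 5·3 + 2·2 = 26
offline sync: 1·3 + 6·3 + 3·3 + 3·4 + 5·4 + 2·3 = 68
2FA: 1·2 + 6·2 + 3·0 + 3·0 + 5·1 + 2·0 = 19
offline sync has the highest Borda score (68).

offline sync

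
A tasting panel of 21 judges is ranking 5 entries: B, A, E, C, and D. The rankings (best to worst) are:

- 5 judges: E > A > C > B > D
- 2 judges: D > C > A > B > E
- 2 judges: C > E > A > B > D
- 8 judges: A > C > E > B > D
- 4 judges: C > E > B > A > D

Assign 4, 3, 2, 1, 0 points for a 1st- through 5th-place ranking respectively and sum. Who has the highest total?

C

B: 5·1 + 2·1 + 2·1 + 8·1 + 4·2 = 25
A: 5·3 + 2·2 + 2·2 + 8·4 + 4·1 = 59
E: 5·4 + 2·0 + 2·3 + 8·2 + 4·3 = 54
C: 5·2 + 2·3 + 2·4 + 8·3 + 4·4 = 64
D: 5·0 + 2·4 + 2·0 + 8·0 + 4·0 = 8
C has the highest Borda score (64).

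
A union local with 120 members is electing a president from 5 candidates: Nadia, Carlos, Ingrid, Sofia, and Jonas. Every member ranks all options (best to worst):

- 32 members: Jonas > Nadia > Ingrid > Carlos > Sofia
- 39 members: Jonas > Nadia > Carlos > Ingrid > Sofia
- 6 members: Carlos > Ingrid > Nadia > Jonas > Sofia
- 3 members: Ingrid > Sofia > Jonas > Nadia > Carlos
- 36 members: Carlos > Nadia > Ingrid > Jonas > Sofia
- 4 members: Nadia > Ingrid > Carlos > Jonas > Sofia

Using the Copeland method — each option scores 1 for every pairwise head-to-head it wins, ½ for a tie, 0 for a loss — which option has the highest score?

Nadia: beats Carlos, Ingrid, and Sofia; loses to Jonas → score 3.
Carlos: beats Ingrid and Sofia; loses to Nadia and Jonas → score 2.
Ingrid: beats Sofia; loses to Nadia, Carlos, and Jonas → score 1.
Sofia: loses to Nadia, Carlos, Ingrid, and Jonas → score 0.
Jonas: beats Nadia, Carlos, Ingrid, and Sofia → score 4.
Jonas has the best pairwise record.

Jonas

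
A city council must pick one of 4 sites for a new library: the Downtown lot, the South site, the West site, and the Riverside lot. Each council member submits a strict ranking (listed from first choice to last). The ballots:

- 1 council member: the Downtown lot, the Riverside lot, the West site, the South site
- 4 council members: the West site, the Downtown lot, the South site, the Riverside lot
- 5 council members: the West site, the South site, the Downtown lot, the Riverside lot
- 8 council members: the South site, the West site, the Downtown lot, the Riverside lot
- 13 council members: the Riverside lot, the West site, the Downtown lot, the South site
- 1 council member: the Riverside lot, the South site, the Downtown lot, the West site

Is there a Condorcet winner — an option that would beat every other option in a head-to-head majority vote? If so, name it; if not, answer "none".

the West site

the West site vs the Downtown lot: 30–2 for the West site.
the West site vs the South site: 23–9 for the West site.
the West site vs the Riverside lot: 17–15 for the West site.
the West site beats every other option head-to-head.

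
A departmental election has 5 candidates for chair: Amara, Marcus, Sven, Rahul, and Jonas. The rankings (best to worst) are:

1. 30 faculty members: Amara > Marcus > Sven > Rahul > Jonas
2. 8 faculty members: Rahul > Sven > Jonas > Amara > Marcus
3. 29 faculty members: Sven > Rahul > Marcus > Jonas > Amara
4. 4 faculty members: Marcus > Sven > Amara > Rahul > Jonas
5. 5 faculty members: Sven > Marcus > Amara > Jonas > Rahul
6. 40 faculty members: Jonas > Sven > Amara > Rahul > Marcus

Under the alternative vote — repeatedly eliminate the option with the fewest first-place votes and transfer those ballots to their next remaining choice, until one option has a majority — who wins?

Round 1: Amara 30, Marcus 4, Sven 34, Rahul 8, Jonas 40. Eliminate Marcus.
Round 2: Amara 30, Sven 38, Rahul 8, Jonas 40. Eliminate Rahul.
Round 3: Amara 30, Sven 46, Jonas 40. Eliminate Amara.
Round 4: Sven 76, Jonas 40. Sven has a majority.

Sven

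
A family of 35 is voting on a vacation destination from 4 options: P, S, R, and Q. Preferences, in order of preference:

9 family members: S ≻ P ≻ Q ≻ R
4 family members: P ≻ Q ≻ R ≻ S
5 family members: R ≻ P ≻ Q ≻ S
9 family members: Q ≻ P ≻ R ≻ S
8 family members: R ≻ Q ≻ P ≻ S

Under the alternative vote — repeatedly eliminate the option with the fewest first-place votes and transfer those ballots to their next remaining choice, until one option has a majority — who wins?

Round 1: P 4, S 9, R 13, Q 9. Eliminate P.
Round 2: S 9, R 13, Q 13. Eliminate S.
Round 3: R 13, Q 22. Q has a majority.

Q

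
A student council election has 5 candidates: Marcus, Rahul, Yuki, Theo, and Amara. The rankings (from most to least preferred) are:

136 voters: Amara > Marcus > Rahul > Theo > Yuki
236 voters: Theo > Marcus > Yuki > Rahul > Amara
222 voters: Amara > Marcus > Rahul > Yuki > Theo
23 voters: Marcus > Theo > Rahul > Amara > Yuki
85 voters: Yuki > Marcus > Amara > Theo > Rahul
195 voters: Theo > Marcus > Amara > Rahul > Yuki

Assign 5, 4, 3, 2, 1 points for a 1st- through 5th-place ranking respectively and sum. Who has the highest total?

Marcus

Marcus: 136·4 + 236·4 + 222·4 + 23·5 + 85·4 + 195·4 = 3611
Rahul: 136·3 + 236·2 + 222·3 + 23·3 + 85·1 + 195·2 = 2090
Yuki: 136·1 + 236·3 + 222·2 + 23·1 + 85·5 + 195·1 = 1931
Theo: 136·2 + 236·5 + 222·1 + 23·4 + 85·2 + 195·5 = 2911
Amara: 136·5 + 236·1 + 222·5 + 23·2 + 85·3 + 195·3 = 2912
Marcus has the highest Borda score (3611).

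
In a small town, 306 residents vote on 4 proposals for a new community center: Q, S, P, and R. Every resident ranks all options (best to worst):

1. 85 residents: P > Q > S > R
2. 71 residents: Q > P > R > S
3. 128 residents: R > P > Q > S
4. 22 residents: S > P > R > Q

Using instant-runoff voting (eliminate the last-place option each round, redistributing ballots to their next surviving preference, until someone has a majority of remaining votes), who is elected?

P

Round 1: Q 71, S 22, P 85, R 128. Eliminate S.
Round 2: Q 71, P 107, R 128. Eliminate Q.
Round 3: P 178, R 128. P has a majority.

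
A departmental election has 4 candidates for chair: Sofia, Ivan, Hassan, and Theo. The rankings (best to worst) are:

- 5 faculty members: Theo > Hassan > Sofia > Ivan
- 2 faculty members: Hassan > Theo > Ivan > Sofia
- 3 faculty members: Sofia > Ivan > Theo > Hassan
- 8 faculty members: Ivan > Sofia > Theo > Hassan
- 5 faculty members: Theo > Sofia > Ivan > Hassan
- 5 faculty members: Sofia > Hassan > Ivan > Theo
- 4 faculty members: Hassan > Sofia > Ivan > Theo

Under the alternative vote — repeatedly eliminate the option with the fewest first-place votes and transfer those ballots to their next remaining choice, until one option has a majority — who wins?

Round 1: Sofia 8, Ivan 8, Hassan 6, Theo 10. Eliminate Hassan.
Round 2: Sofia 12, Ivan 8, Theo 12. Eliminate Ivan.
Round 3: Sofia 20, Theo 12. Sofia has a majority.

Sofia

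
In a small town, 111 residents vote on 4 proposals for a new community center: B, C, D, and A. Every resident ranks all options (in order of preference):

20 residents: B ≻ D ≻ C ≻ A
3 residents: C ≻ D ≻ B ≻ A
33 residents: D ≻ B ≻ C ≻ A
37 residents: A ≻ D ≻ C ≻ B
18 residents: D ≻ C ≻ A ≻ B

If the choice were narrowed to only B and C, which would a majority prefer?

Voters preferring B to C: 53; preferring C to B: 58.
C wins the head-to-head.

C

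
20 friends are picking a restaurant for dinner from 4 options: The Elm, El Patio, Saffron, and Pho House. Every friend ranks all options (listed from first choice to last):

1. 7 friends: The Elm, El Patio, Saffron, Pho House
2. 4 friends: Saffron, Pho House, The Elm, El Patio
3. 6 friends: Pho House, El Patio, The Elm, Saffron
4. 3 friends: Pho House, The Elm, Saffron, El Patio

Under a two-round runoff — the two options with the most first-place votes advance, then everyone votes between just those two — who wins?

Pho House

Round 1 first-place votes: The Elm 7, El Patio 0, Saffron 4, Pho House 9.
Pho House and The Elm advance.
Runoff: Pho House is preferred to The Elm by 13 voters; The Elm by 7.
Pho House wins the runoff.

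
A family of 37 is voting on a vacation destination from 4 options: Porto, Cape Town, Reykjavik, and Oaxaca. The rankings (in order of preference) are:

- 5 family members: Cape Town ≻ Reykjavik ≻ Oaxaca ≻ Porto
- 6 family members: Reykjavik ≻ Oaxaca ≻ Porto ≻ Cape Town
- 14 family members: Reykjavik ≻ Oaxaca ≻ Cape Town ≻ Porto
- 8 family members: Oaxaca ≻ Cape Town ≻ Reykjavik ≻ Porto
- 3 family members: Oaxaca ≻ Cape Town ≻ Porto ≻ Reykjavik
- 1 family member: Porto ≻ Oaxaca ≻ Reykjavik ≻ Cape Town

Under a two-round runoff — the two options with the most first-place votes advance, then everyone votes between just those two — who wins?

Round 1 first-place votes: Porto 1, Cape Town 5, Reykjavik 20, Oaxaca 11.
Reykjavik and Oaxaca advance.
Runoff: Reykjavik is preferred to Oaxaca by 25 voters; Oaxaca by 12.
Reykjavik wins the runoff.

Reykjavik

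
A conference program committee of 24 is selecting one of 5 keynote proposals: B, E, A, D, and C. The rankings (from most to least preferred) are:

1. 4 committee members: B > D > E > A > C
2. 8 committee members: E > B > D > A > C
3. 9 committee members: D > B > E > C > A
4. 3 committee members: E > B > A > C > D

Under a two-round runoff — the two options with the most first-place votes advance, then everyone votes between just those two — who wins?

Round 1 first-place votes: B 4, E 11, A 0, D 9, C 0.
E and D advance.
Runoff: E is preferred to D by 11 voters; D by 13.
D wins the runoff.

D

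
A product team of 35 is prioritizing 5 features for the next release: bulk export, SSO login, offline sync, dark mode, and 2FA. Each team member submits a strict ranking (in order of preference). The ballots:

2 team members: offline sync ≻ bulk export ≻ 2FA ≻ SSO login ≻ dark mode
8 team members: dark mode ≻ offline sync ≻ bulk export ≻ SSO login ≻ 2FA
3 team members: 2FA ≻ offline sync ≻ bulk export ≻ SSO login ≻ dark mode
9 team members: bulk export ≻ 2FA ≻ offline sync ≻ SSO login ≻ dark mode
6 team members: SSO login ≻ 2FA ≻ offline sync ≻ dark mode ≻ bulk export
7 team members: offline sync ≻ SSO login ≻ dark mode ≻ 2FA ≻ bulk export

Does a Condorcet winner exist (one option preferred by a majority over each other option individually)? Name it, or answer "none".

none

Checking pairwise contests:
offline sync beats bulk export 26–9.
bulk export beats SSO login 22–13.
2FA beats offline sync 18–17.
SSO login beats dark mode 27–8.
bulk export beats 2FA 19–16.
Every option loses at least one head-to-head, so there is no Condorcet winner.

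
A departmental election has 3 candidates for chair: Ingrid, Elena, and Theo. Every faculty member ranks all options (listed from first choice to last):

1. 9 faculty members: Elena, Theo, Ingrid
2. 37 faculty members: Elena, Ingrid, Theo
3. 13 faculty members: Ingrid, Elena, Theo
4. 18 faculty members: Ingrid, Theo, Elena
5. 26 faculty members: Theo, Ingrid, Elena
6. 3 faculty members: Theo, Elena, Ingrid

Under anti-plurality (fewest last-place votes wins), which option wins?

Ingrid

Last-place votes: Ingrid 12, Elena 44, Theo 50.
Ingrid is ranked last by the fewest voters, so Ingrid wins.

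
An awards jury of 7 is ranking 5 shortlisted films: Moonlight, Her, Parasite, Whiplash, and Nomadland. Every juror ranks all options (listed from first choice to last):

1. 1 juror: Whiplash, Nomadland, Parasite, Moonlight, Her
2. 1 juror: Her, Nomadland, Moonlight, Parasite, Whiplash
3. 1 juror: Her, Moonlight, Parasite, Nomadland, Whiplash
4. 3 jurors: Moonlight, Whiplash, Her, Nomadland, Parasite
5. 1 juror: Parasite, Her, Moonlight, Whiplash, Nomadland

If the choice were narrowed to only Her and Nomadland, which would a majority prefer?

Voters preferring Her to Nomadland: 6; preferring Nomadland to Her: 1.
Her wins the head-to-head.

Her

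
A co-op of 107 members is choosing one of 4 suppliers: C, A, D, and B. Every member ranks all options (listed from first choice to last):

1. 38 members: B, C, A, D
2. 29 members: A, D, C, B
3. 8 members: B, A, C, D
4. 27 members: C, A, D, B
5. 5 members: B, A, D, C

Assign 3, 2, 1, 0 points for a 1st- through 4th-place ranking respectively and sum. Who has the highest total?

C: 38·2 + 29·1 + 8·1 + 27·3 + 5·0 = 194
A: 38·1 + 29·3 + 8·2 + 27·2 + 5·2 = 205
D: 38·0 + 29·2 + 8·0 + 27·1 + 5·1 = 90
B: 38·3 + 29·0 + 8·3 + 27·0 + 5·3 = 153
A has the highest Borda score (205).

A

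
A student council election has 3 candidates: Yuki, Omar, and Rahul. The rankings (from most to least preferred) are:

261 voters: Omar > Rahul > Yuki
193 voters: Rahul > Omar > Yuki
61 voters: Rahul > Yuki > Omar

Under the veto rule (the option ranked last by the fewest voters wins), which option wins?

Rahul

Last-place votes: Yuki 454, Omar 61, Rahul 0.
Rahul is ranked last by the fewest voters, so Rahul wins.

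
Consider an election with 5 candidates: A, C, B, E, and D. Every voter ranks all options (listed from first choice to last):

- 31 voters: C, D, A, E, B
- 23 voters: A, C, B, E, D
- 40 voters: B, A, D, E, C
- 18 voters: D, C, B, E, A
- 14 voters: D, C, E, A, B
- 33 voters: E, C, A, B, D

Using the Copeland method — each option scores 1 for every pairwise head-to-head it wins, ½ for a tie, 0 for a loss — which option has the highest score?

A: beats B, E, and D; loses to C → score 3.
C: beats A, B, E, and D → score 4.
B: beats E and D; loses to A and C → score 2.
E: loses to A, C, B, and D → score 0.
D: beats E; loses to A, C, and B → score 1.
C has the best pairwise record.

C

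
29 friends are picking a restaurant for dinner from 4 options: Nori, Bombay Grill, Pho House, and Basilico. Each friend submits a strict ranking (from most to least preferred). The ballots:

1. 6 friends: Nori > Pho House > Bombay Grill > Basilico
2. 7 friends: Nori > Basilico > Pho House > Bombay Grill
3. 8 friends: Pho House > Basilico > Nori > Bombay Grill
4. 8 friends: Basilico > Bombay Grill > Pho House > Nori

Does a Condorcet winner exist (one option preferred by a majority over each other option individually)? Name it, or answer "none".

Basilico

Basilico vs Nori: 16–13 for Basilico.
Basilico vs Bombay Grill: 23–6 for Basilico.
Basilico vs Pho House: 15–14 for Basilico.
Basilico beats every other option head-to-head.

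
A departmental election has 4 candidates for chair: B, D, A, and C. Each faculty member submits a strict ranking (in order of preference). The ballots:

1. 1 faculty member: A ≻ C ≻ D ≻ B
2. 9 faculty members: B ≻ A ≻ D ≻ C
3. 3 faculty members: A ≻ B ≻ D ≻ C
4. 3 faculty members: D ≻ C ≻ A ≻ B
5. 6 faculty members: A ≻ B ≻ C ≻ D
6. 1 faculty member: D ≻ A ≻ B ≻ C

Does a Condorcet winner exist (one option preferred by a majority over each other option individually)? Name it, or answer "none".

A vs B: 14–9 for A.
A vs D: 19–4 for A.
A vs C: 20–3 for A.
A beats every other option head-to-head.

A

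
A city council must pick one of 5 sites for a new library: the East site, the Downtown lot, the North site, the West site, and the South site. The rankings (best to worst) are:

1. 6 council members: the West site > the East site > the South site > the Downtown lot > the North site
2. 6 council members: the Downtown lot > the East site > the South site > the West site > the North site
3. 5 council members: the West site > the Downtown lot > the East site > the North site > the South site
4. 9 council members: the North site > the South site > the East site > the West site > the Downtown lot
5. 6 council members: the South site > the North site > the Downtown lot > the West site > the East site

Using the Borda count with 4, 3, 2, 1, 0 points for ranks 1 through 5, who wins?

the South site

the East site: 6·3 + 6·3 + 5·2 + 9·2 + 6·0 = 64
the Downtown lot: 6·1 + 6·4 + 5·3 + 9·0 + 6·2 = 57
the North site: 6·0 + 6·0 + 5·1 + 9·4 + 6·3 = 59
the West site: 6·4 + 6·1 + 5·4 + 9·1 + 6·1 = 65
the South site: 6·2 + 6·2 + 5·0 + 9·3 + 6·4 = 75
the South site has the highest Borda score (75).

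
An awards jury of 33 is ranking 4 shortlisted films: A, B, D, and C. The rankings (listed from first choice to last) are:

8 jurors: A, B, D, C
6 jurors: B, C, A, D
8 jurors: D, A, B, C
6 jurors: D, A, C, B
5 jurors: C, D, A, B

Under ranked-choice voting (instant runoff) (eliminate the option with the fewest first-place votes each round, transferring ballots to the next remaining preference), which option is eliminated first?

Round 1: A 8, B 6, D 14, C 5. Eliminate C.

C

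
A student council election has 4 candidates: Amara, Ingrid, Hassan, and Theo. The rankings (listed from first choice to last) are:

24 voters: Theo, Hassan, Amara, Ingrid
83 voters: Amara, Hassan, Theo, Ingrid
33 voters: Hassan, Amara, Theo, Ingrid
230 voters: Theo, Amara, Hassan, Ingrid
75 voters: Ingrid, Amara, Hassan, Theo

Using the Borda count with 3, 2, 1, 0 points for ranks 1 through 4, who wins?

Amara: 24·1 + 83·3 + 33·2 + 230·2 + 75·2 = 949
Ingrid: 24·0 + 83·0 + 33·0 + 230·0 + 75·3 = 225
Hassan: 24·2 + 83·2 + 33·3 + 230·1 + 75·1 = 618
Theo: 24·3 + 83·1 + 33·1 + 230·3 + 75·0 = 878
Amara has the highest Borda score (949).

Amara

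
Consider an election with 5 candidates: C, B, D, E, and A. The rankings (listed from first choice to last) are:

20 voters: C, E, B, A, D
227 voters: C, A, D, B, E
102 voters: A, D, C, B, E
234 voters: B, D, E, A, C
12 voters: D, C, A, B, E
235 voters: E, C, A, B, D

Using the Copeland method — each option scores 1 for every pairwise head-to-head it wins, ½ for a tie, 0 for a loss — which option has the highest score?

C: beats B, D, and A; loses to E → score 3.
B: beats D and E; loses to C and A → score 2.
D: beats E; loses to C, B, and A → score 1.
E: beats C and A; loses to B and D → score 2.
A: beats B and D; loses to C and E → score 2.
C has the best pairwise record.

C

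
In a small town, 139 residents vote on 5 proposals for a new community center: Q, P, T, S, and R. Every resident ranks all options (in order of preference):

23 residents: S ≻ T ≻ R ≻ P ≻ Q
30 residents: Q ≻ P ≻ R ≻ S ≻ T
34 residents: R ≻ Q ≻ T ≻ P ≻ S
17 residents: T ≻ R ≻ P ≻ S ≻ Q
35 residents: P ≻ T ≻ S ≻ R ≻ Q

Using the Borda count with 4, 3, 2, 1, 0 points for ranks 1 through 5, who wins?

Q: 23·0 + 30·4 + 34·3 + 17·0 + 35·0 = 222
P: 23·1 + 30·3 + 34·1 + 17·2 + 35·4 = 321
T: 23·3 + 30·0 + 34·2 + 17·4 + 35·3 = 310
S: 23·4 + 30·1 + 34·0 + 17·1 + 35·2 = 209
R: 23·2 + 30·2 + 34·4 + 17·3 + 35·1 = 328
R has the highest Borda score (328).

R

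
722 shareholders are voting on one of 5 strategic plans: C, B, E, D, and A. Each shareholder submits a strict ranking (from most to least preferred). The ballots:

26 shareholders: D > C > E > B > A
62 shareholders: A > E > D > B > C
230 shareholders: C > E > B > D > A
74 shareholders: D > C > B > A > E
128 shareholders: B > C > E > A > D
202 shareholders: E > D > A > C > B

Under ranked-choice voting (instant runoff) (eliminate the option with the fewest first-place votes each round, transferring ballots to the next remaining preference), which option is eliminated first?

Round 1: C 230, B 128, E 202, D 100, A 62. Eliminate A.

A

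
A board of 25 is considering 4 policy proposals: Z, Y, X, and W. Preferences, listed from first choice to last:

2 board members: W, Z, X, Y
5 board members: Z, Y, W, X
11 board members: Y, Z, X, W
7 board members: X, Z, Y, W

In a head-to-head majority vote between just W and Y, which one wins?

Voters preferring W to Y: 2; preferring Y to W: 23.
Y wins the head-to-head.

Y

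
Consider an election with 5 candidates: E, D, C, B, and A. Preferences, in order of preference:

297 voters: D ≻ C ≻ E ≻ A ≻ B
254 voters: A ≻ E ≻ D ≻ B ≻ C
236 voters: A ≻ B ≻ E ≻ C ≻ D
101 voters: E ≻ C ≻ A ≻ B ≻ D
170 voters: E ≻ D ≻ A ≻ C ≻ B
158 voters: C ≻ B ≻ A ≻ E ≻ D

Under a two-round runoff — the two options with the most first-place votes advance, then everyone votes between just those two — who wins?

A

Round 1 first-place votes: E 271, D 297, C 158, B 0, A 490.
A and D advance.
Runoff: A is preferred to D by 749 voters; D by 467.
A wins the runoff.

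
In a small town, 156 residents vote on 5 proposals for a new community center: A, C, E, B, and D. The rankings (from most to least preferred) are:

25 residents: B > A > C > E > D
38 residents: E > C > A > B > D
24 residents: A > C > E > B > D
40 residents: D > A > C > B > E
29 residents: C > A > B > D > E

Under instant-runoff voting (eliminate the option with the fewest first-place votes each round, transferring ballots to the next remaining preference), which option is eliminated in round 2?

B

Round 1: A 24, C 29, E 38, B 25, D 40. Eliminate A.
Round 2: C 53, E 38, B 25, D 40. Eliminate B.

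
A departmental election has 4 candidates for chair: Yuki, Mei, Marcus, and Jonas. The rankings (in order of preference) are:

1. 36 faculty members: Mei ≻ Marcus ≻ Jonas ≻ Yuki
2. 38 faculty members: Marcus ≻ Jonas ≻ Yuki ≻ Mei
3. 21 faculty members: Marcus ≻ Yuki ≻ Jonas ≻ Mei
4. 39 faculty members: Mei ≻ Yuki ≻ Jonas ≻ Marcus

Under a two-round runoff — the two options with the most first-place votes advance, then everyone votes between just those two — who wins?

Round 1 first-place votes: Yuki 0, Mei 75, Marcus 59, Jonas 0.
Mei and Marcus advance.
Runoff: Mei is preferred to Marcus by 75 voters; Marcus by 59.
Mei wins the runoff.

Mei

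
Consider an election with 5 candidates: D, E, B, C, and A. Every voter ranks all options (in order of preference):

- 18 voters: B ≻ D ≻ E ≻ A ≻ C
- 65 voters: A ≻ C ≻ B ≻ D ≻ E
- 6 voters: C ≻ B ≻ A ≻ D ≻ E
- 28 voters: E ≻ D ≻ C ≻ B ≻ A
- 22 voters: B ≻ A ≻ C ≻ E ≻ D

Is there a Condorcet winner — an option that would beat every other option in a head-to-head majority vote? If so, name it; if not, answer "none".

Checking pairwise contests:
B beats D 111–28.
D beats E 89–50.
C beats B 99–40.
A beats C 105–34.
B beats A 74–65.
Every option loses at least one head-to-head, so there is no Condorcet winner.

none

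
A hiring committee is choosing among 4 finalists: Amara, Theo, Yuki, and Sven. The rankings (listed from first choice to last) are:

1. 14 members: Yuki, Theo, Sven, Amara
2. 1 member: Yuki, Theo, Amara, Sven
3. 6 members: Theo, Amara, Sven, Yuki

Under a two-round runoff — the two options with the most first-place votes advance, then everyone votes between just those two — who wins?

Yuki

Round 1 first-place votes: Amara 0, Theo 6, Yuki 15, Sven 0.
Yuki and Theo advance.
Runoff: Yuki is preferred to Theo by 15 voters; Theo by 6.
Yuki wins the runoff.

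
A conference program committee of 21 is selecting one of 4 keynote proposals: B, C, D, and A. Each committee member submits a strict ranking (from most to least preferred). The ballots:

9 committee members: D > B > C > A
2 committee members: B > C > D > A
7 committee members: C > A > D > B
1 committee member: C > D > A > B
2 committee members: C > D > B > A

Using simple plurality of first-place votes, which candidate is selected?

First-place votes: B 2, C 10, D 9, A 0.
C has the most first-place votes.

C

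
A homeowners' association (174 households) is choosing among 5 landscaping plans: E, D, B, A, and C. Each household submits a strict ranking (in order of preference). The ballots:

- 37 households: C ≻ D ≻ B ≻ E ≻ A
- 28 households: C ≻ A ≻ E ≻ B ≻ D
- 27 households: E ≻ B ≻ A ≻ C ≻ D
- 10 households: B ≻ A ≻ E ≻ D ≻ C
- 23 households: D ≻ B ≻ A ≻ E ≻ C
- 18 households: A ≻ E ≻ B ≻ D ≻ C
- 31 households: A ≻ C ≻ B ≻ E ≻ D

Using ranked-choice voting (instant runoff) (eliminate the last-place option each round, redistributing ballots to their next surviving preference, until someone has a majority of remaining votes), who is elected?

Round 1: E 27, D 23, B 10, A 49, C 65. Eliminate B.
Round 2: E 27, D 23, A 59, C 65. Eliminate D.
Round 3: E 27, A 82, C 65. Eliminate E.
Round 4: A 109, C 65. A has a majority.

A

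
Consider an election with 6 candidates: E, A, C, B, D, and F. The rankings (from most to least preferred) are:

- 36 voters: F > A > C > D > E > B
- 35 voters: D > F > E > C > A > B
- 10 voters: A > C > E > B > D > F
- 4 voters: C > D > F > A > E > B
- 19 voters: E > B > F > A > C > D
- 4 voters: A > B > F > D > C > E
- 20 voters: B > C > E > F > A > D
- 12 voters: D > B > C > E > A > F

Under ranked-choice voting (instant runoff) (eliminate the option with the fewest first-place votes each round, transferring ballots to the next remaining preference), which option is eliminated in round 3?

B

Round 1: E 19, A 14, C 4, B 20, D 47, F 36. Eliminate C.
Round 2: E 19, A 14, B 20, D 51, F 36. Eliminate A.
Round 3: E 29, B 24, D 51, F 36. Eliminate B.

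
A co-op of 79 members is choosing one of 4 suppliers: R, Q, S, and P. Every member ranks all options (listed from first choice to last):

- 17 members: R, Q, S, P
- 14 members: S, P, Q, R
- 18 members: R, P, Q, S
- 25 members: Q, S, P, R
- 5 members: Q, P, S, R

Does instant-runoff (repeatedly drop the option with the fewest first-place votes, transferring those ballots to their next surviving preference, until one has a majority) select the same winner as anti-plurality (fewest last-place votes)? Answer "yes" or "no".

yes

Instant-runoff — R1 R 35, Q 30, S 14, P 0 (P out); R2 R 35, Q 30, S 14 (S out); R3 R 35, Q 44 (Q winner). Winner: Q.
Anti-plurality — last-place votes: R 44, Q 0, S 18, P 17. Winner: Q.
The two methods agree.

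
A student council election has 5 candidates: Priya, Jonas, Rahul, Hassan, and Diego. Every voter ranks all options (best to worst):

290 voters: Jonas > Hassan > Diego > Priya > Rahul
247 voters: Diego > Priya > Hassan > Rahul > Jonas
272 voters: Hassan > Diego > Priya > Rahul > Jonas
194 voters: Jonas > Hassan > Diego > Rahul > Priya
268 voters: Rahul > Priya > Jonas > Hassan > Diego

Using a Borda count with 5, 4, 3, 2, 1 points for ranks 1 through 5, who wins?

Hassan

Priya: 290·2 + 247·4 + 272·3 + 194·1 + 268·4 = 3650
Jonas: 290·5 + 247·1 + 272·1 + 194·5 + 268·3 = 3743
Rahul: 290·1 + 247·2 + 272·2 + 194·2 + 268·5 = 3056
Hassan: 290·4 + 247·3 + 272·5 + 194·4 + 268·2 = 4573
Diego: 290·3 + 247·5 + 272·4 + 194·3 + 268·1 = 4043
Hassan has the highest Borda score (4573).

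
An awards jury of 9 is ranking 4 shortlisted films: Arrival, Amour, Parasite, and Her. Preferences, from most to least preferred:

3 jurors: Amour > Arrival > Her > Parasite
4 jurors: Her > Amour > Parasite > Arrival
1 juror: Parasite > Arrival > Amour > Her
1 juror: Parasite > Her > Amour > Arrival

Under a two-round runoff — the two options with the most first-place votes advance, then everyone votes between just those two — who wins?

Round 1 first-place votes: Arrival 0, Amour 3, Parasite 2, Her 4.
Her and Amour advance.
Runoff: Her is preferred to Amour by 5 voters; Amour by 4.
Her wins the runoff.

Her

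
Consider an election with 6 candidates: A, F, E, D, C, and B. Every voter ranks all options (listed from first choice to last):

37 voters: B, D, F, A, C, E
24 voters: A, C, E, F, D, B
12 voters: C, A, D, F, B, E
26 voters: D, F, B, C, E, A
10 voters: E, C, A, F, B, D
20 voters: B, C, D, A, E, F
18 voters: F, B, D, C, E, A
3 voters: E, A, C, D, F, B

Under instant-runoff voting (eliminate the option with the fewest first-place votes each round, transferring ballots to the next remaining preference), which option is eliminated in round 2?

E

Round 1: A 24, F 18, E 13, D 26, C 12, B 57. Eliminate C.
Round 2: A 36, F 18, E 13, D 26, B 57. Eliminate E.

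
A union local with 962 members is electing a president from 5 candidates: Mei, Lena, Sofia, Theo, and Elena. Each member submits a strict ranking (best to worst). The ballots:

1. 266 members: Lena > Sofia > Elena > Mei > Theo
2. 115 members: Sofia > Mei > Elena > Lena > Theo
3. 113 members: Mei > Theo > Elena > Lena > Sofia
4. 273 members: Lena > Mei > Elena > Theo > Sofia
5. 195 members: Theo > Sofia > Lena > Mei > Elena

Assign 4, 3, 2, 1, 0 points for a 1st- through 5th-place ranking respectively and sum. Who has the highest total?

Mei: 266·1 + 115·3 + 113·4 + 273·3 + 195·1 = 2077
Lena: 266·4 + 115·1 + 113·1 + 273·4 + 195·2 = 2774
Sofia: 266·3 + 115·4 + 113·0 + 273·0 + 195·3 = 1843
Theo: 266·0 + 115·0 + 113·3 + 273·1 + 195·4 = 1392
Elena: 266·2 + 115·2 + 113·2 + 273·2 + 195·0 = 1534
Lena has the highest Borda score (2774).

Lena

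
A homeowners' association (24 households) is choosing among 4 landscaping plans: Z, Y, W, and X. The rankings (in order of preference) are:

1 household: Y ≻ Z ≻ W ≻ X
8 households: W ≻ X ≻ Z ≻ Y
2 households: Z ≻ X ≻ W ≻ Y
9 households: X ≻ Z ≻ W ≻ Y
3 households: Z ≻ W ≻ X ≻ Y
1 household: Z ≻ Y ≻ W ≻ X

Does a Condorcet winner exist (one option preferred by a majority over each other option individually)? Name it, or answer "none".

none

Checking pairwise contests:
X beats Z 17–7.
Z beats Y 23–1.
Z beats W 16–8.
W beats X 13–11.
Every option loses at least one head-to-head, so there is no Condorcet winner.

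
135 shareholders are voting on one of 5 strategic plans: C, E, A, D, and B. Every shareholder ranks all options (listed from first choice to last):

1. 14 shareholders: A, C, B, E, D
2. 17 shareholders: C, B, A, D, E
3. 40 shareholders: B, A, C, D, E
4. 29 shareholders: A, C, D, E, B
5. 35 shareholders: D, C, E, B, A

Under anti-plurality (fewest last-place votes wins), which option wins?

Last-place votes: C 0, E 57, A 35, D 14, B 29.
C is ranked last by the fewest voters, so C wins.

C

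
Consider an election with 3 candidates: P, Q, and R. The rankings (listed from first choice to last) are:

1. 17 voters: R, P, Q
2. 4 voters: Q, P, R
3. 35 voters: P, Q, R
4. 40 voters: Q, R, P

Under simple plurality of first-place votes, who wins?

Q

First-place votes: P 35, Q 44, R 17.
Q has the most first-place votes.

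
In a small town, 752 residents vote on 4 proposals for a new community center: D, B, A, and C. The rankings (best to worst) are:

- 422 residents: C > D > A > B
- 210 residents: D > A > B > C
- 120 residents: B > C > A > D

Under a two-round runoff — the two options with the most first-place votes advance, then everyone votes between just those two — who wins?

C

Round 1 first-place votes: D 210, B 120, A 0, C 422.
C and D advance.
Runoff: C is preferred to D by 542 voters; D by 210.
C wins the runoff.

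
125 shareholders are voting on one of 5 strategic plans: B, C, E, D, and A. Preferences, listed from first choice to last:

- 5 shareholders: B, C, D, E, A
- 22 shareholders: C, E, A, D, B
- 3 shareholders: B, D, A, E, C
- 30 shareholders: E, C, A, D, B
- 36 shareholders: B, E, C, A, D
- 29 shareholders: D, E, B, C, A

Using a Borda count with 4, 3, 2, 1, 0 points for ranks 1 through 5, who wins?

B: 5·4 + 22·0 + 3·4 + 30·0 + 36·4 + 29·2 = 234
C: 5·3 + 22·4 + 3·0 + 30·3 + 36·2 + 29·1 = 294
E: 5·1 + 22·3 + 3·1 + 30·4 + 36·3 + 29·3 = 389
D: 5·2 + 22·1 + 3·3 + 30·1 + 36·0 + 29·4 = 187
A: 5·0 + 22·2 + 3·2 + 30·2 + 36·1 + 29·0 = 146
E has the highest Borda score (389).

E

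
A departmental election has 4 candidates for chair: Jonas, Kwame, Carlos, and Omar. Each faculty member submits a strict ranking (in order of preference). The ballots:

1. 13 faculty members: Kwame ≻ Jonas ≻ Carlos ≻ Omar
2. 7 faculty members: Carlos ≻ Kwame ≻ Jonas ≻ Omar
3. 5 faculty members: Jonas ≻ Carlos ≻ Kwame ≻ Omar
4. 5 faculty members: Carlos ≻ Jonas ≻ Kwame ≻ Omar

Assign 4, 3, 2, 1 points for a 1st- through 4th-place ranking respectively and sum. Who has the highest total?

Kwame

Jonas: 13·3 + 7·2 + 5·4 + 5·3 = 88
Kwame: 13·4 + 7·3 + 5·2 + 5·2 = 93
Carlos: 13·2 + 7·4 + 5·3 + 5·4 = 89
Omar: 13·1 + 7·1 + 5·1 + 5·1 = 30
Kwame has the highest Borda score (93).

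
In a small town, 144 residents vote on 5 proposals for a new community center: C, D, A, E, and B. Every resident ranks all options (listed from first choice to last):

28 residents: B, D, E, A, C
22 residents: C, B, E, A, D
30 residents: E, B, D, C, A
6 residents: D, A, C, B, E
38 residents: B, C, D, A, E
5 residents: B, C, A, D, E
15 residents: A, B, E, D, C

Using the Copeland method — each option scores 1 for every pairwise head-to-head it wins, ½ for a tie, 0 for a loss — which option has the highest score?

C: beats A; loses to D, E, and B → score 1.
D: beats C, A, and E; loses to B → score 3.
A: loses to C, D, E, and B → score 0.
E: beats C and A; loses to D and B → score 2.
B: beats C, D, A, and E → score 4.
B has the best pairwise record.

B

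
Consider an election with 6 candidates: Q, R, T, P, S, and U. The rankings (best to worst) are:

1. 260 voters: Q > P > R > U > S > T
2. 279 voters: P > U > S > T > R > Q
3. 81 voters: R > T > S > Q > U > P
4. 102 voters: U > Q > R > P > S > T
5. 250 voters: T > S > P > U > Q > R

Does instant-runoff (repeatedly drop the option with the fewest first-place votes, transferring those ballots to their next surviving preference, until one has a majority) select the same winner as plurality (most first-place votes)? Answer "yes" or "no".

no

Instant-runoff — R1 Q 260, R 81, T 250, P 279, S 0, U 102 (S out); R2 Q 260, R 81, T 250, P 279, U 102 (R out); R3 Q 260, T 331, P 279, U 102 (U out); R4 Q 362, T 331, P 279 (P out); R5 Q 362, T 610 (T winner). Winner: T.
Plurality — first-place votes: Q 260, R 81, T 250, P 279, S 0, U 102. Winner: P.
The two methods disagree.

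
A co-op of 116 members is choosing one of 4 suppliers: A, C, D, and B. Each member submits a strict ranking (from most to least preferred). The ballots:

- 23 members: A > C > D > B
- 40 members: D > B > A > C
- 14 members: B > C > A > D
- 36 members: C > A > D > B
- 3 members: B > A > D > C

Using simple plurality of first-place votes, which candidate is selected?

D

First-place votes: A 23, C 36, D 40, B 17.
D has the most first-place votes.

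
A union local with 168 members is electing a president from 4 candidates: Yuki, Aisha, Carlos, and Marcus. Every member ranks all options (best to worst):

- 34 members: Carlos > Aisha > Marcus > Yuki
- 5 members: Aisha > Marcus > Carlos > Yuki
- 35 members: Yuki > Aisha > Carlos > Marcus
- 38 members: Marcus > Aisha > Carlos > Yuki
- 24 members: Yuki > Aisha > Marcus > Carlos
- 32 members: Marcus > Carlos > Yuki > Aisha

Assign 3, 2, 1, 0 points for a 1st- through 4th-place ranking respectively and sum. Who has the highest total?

Yuki: 34·0 + 5·0 + 35·3 + 38·0 + 24·3 + 32·1 = 209
Aisha: 34·2 + 5·3 + 35·2 + 38·2 + 24·2 + 32·0 = 277
Carlos: 34·3 + 5·1 + 35·1 + 38·1 + 24·0 + 32·2 = 244
Marcus: 34·1 + 5·2 + 35·0 + 38·3 + 24·1 + 32·3 = 278
Marcus has the highest Borda score (278).

Marcus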